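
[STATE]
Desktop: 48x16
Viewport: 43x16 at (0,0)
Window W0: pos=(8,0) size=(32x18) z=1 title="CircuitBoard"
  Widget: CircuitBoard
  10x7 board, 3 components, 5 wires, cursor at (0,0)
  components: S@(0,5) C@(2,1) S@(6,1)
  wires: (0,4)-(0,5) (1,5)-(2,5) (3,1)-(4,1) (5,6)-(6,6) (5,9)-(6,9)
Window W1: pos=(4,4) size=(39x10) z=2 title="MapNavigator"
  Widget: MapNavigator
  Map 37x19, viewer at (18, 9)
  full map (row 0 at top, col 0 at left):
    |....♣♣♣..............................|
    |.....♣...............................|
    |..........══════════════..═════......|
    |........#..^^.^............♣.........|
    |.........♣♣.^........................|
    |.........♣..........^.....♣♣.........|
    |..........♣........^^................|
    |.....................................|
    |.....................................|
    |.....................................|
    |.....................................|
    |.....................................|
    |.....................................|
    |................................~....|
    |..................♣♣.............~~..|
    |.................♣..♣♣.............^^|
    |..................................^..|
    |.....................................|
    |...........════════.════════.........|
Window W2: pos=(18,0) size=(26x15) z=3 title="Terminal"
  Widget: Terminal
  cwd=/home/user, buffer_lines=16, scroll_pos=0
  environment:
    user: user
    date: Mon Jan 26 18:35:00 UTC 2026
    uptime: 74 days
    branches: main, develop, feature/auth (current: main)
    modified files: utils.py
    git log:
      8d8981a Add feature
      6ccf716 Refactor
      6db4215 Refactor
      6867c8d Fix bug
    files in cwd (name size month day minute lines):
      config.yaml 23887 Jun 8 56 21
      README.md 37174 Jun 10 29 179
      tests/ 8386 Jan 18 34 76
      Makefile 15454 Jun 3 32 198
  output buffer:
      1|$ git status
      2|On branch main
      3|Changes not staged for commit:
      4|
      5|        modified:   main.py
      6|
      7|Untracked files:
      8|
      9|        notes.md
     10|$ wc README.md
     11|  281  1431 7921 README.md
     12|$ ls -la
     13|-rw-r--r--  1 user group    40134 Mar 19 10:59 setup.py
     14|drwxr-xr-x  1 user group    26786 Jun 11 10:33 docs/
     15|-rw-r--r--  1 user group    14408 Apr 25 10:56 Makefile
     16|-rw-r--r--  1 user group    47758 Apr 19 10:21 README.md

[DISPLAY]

        ┏━━━━━━━━━┏━━━━━━━━━━━━━━━━━━━━━━━━
        ┃ CircuitB┃ Terminal               
        ┠─────────┠────────────────────────
        ┃   0 1 2 ┃$ git status            
    ┏━━━━━━━━━━━━━┃On branch main          
    ┃ MapNavigator┃Changes not staged for c
    ┠─────────────┃                        
    ┃..........♣..┃        modified:   main
    ┃.............┃                        
    ┃.............┃Untracked files:        
    ┃.............┃                        
    ┃.............┃        notes.md        
    ┃.............┃$ wc README.md          
    ┗━━━━━━━━━━━━━┃  281  1431 7921 README.
        ┃5        ┗━━━━━━━━━━━━━━━━━━━━━━━━
        ┃                            │ ┃   


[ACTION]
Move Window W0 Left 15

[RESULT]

┏━━━━━━━━━━━━━━━━━┏━━━━━━━━━━━━━━━━━━━━━━━━
┃ CircuitBoard    ┃ Terminal               
┠─────────────────┠────────────────────────
┃   0 1 2 3 4 5 6 ┃$ git status            
┃0  ┏━━━━━━━━━━━━━┃On branch main          
┃   ┃ MapNavigator┃Changes not staged for c
┃1  ┠─────────────┃                        
┃   ┃..........♣..┃        modified:   main
┃2  ┃.............┃                        
┃   ┃.............┃Untracked files:        
┃3  ┃.............┃                        
┃   ┃.............┃        notes.md        
┃4  ┃.............┃$ wc README.md          
┃   ┗━━━━━━━━━━━━━┃  281  1431 7921 README.
┃5                ┗━━━━━━━━━━━━━━━━━━━━━━━━
┃                            │ ┃           


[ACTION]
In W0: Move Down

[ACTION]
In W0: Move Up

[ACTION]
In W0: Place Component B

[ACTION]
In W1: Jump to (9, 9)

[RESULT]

┏━━━━━━━━━━━━━━━━━┏━━━━━━━━━━━━━━━━━━━━━━━━
┃ CircuitBoard    ┃ Terminal               
┠─────────────────┠────────────────────────
┃   0 1 2 3 4 5 6 ┃$ git status            
┃0  ┏━━━━━━━━━━━━━┃On branch main          
┃   ┃ MapNavigator┃Changes not staged for c
┃1  ┠─────────────┃                        
┃   ┃         ....┃        modified:   main
┃2  ┃         ....┃                        
┃   ┃         ....┃Untracked files:        
┃3  ┃         ....┃                        
┃   ┃         ....┃        notes.md        
┃4  ┃         ....┃$ wc README.md          
┃   ┗━━━━━━━━━━━━━┃  281  1431 7921 README.
┃5                ┗━━━━━━━━━━━━━━━━━━━━━━━━
┃                            │ ┃           


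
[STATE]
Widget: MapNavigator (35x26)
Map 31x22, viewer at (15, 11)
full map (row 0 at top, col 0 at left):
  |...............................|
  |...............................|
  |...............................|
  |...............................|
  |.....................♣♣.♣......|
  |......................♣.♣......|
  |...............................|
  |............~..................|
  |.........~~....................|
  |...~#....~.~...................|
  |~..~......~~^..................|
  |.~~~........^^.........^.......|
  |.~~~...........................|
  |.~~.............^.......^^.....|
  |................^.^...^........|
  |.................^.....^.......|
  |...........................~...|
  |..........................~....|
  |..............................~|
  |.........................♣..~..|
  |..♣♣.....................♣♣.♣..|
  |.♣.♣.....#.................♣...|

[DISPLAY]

                                   
                                   
  ...............................  
  ...............................  
  ...............................  
  ...............................  
  .....................♣♣.♣......  
  ......................♣.♣......  
  ...............................  
  ............~..................  
  .........~~....................  
  ...~#....~.~...................  
  ~..~......~~^..................  
  .~~~........^^.@.......^.......  
  .~~~...........................  
  .~~.............^.......^^.....  
  ................^.^...^........  
  .................^.....^.......  
  ...........................~...  
  ..........................~....  
  ..............................~  
  .........................♣..~..  
  ..♣♣.....................♣♣.♣..  
  .♣.♣.....#.................♣...  
                                   
                                   


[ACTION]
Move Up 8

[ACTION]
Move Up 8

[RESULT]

                                   
                                   
                                   
                                   
                                   
                                   
                                   
                                   
                                   
                                   
                                   
                                   
                                   
  ...............@...............  
  ...............................  
  ...............................  
  ...............................  
  .....................♣♣.♣......  
  ......................♣.♣......  
  ...............................  
  ............~..................  
  .........~~....................  
  ...~#....~.~...................  
  ~..~......~~^..................  
  .~~~........^^.........^.......  
  .~~~...........................  


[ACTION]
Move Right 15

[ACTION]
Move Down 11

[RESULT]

                                   
                                   
..................                 
..................                 
..................                 
..................                 
........♣♣.♣......                 
.........♣.♣......                 
..................                 
..................                 
..................                 
..................                 
..................                 
^.........^......@                 
..................                 
...^.......^^.....                 
...^.^...^........                 
....^.....^.......                 
..............~...                 
.............~....                 
.................~                 
............♣..~..                 
............♣♣.♣..                 
..............♣...                 
                                   
                                   


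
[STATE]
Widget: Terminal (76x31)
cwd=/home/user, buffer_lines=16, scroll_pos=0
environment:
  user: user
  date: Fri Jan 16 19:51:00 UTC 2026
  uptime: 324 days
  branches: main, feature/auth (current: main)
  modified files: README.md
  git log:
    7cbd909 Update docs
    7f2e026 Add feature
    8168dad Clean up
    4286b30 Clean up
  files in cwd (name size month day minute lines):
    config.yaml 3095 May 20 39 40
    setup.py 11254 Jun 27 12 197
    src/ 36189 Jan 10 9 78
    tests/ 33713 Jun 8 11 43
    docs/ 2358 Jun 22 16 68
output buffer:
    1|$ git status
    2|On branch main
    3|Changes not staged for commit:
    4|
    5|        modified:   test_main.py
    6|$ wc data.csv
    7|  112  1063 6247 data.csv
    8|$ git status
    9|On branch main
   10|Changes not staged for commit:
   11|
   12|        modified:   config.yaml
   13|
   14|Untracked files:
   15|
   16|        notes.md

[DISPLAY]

$ git status                                                                
On branch main                                                              
Changes not staged for commit:                                              
                                                                            
        modified:   test_main.py                                            
$ wc data.csv                                                               
  112  1063 6247 data.csv                                                   
$ git status                                                                
On branch main                                                              
Changes not staged for commit:                                              
                                                                            
        modified:   config.yaml                                             
                                                                            
Untracked files:                                                            
                                                                            
        notes.md                                                            
$ █                                                                         
                                                                            
                                                                            
                                                                            
                                                                            
                                                                            
                                                                            
                                                                            
                                                                            
                                                                            
                                                                            
                                                                            
                                                                            
                                                                            
                                                                            


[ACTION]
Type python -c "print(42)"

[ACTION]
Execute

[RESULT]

$ git status                                                                
On branch main                                                              
Changes not staged for commit:                                              
                                                                            
        modified:   test_main.py                                            
$ wc data.csv                                                               
  112  1063 6247 data.csv                                                   
$ git status                                                                
On branch main                                                              
Changes not staged for commit:                                              
                                                                            
        modified:   config.yaml                                             
                                                                            
Untracked files:                                                            
                                                                            
        notes.md                                                            
$ python -c "print(42)"                                                     
42                                                                          
$ █                                                                         
                                                                            
                                                                            
                                                                            
                                                                            
                                                                            
                                                                            
                                                                            
                                                                            
                                                                            
                                                                            
                                                                            
                                                                            


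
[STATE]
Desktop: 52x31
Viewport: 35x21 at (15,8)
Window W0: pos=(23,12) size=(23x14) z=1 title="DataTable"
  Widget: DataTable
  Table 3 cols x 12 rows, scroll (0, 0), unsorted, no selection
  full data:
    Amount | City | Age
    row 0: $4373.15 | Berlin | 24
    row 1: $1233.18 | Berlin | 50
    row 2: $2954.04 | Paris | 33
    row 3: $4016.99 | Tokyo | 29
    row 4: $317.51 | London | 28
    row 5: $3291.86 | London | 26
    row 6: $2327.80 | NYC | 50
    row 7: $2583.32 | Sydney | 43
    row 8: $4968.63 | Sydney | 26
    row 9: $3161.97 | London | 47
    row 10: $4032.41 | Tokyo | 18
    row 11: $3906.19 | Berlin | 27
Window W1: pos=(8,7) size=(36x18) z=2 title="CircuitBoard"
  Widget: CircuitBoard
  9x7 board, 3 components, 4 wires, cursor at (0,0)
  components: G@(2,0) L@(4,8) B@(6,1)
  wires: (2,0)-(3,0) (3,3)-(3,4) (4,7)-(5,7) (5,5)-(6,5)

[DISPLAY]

itBoard                     ┃      
────────────────────────────┨      
 2 3 4 5 6 7 8              ┃      
                            ┃      
                            ┃━┓    
                            ┃ ┃    
                            ┃─┨    
                            ┃ ┃    
                            ┃ ┃    
          · ─ ·             ┃ ┃    
                            ┃ ┃    
                          · ┃ ┃    
                          │ ┃ ┃    
                  ·       · ┃ ┃    
                  │         ┃ ┃    
  B               ·         ┃ ┃    
━━━━━━━━━━━━━━━━━━━━━━━━━━━━┛ ┃    
        ┗━━━━━━━━━━━━━━━━━━━━━┛    
                                   
                                   
                                   


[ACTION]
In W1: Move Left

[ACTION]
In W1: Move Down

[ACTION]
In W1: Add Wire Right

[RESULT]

itBoard                     ┃      
────────────────────────────┨      
 2 3 4 5 6 7 8              ┃      
                            ┃      
                            ┃━┓    
─ ·                         ┃ ┃    
                            ┃─┨    
                            ┃ ┃    
                            ┃ ┃    
          · ─ ·             ┃ ┃    
                            ┃ ┃    
                          · ┃ ┃    
                          │ ┃ ┃    
                  ·       · ┃ ┃    
                  │         ┃ ┃    
  B               ·         ┃ ┃    
━━━━━━━━━━━━━━━━━━━━━━━━━━━━┛ ┃    
        ┗━━━━━━━━━━━━━━━━━━━━━┛    
                                   
                                   
                                   


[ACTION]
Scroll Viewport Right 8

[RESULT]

Board                     ┃        
──────────────────────────┨        
 3 4 5 6 7 8              ┃        
                          ┃        
                          ┃━┓      
·                         ┃ ┃      
                          ┃─┨      
                          ┃ ┃      
                          ┃ ┃      
        · ─ ·             ┃ ┃      
                          ┃ ┃      
                        · ┃ ┃      
                        │ ┃ ┃      
                ·       · ┃ ┃      
                │         ┃ ┃      
B               ·         ┃ ┃      
━━━━━━━━━━━━━━━━━━━━━━━━━━┛ ┃      
      ┗━━━━━━━━━━━━━━━━━━━━━┛      
                                   
                                   
                                   


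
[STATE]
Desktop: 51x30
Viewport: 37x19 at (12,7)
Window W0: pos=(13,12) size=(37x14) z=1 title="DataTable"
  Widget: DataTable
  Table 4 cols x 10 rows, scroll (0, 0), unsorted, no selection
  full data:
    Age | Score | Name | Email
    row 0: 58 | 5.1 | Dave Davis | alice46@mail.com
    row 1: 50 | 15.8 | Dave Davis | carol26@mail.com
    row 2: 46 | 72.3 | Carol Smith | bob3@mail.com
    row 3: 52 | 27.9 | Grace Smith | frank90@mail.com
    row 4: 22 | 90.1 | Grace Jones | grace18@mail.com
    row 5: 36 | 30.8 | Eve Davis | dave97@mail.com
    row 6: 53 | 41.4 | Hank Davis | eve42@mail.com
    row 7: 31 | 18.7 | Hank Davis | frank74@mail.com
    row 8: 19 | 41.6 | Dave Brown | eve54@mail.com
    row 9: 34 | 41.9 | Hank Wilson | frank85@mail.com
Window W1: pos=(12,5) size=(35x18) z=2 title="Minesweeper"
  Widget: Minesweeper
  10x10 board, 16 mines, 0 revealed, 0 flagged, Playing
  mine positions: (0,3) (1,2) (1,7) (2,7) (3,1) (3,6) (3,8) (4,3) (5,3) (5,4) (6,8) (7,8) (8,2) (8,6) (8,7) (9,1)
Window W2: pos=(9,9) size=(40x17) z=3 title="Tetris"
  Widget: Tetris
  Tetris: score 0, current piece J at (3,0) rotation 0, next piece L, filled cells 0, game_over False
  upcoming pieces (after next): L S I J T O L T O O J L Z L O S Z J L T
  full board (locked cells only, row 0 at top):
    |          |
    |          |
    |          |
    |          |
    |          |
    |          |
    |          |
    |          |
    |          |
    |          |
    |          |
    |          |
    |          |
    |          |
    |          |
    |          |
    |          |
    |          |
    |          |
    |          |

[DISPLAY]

┠─────────────────────────────────┨  
┃■■■■■■■■■■                       ┃  
━━━━━━━━━━━━━━━━━━━━━━━━━━━━━━━━━━━━┓
etris                               ┃
────────────────────────────────────┨
        │Next:                      ┃
        │  ▒                        ┃
        │▒▒▒                        ┃
        │                           ┃
        │                           ┃
        │                           ┃
        │Score:                     ┃
        │0                          ┃
        │                           ┃
        │                           ┃
        │                           ┃
        │                           ┃
        │                           ┃
━━━━━━━━━━━━━━━━━━━━━━━━━━━━━━━━━━━━┛


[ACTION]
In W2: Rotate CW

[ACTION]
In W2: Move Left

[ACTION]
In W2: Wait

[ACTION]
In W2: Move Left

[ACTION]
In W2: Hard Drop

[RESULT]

┠─────────────────────────────────┨  
┃■■■■■■■■■■                       ┃  
━━━━━━━━━━━━━━━━━━━━━━━━━━━━━━━━━━━━┓
etris                               ┃
────────────────────────────────────┨
        │Next:                      ┃
        │  ▒                        ┃
        │▒▒▒                        ┃
        │                           ┃
        │                           ┃
        │                           ┃
        │Score:                     ┃
        │0                          ┃
        │                           ┃
        │                           ┃
█       │                           ┃
        │                           ┃
        │                           ┃
━━━━━━━━━━━━━━━━━━━━━━━━━━━━━━━━━━━━┛


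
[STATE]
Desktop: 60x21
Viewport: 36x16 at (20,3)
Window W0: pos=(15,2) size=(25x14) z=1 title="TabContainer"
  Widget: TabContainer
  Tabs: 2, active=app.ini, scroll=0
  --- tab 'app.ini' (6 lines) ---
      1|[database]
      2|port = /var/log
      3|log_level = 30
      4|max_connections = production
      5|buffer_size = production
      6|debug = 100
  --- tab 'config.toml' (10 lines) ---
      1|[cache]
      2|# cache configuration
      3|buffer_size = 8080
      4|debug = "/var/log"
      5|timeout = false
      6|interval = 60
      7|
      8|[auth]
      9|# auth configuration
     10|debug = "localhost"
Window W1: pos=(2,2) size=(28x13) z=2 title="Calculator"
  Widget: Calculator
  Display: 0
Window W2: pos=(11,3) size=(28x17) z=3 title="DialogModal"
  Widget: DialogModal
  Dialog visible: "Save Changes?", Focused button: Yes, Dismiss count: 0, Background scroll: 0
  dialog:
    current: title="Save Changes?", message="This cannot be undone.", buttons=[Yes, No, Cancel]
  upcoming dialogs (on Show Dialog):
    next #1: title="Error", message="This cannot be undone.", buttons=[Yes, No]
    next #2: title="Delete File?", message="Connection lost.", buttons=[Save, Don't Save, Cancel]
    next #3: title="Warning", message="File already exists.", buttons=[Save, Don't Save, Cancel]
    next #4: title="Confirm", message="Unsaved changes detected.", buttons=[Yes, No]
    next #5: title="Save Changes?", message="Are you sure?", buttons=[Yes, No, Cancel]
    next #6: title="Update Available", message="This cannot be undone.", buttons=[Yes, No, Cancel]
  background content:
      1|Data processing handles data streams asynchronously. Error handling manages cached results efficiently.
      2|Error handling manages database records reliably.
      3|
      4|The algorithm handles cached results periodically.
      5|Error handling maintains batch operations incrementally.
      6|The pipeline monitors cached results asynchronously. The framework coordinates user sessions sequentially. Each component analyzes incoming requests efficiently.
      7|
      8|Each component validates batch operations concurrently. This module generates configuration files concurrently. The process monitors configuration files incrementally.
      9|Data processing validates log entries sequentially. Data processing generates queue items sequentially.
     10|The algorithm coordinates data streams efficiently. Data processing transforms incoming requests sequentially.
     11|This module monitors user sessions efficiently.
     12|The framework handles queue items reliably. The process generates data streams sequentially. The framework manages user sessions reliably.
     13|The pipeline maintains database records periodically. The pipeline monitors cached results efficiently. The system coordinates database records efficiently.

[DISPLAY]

━━━━━━━━━━━━━━━━━━┓┃                
odal              ┃┨                
──────────────────┨┃                
cessing handles da┃┃                
ndling manages dat┃┃                
                  ┃┃                
rithm handles cach┃┃                
───────────────┐ b┃┃                
ve Changes?    │ch┃┃                
cannot be undon│  ┃┃                
  No   Cancel  │ b┃┃                
───────────────┘s ┃┃                
rithm coordinates ┃┛                
ule monitors user ┃                 
ework handles queu┃                 
line maintains dat┃                 


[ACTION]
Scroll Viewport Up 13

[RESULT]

                                    
                                    
━━━━━━━━━┓━━━━━━━━━┓                
━━━━━━━━━━━━━━━━━━┓┃                
odal              ┃┨                
──────────────────┨┃                
cessing handles da┃┃                
ndling manages dat┃┃                
                  ┃┃                
rithm handles cach┃┃                
───────────────┐ b┃┃                
ve Changes?    │ch┃┃                
cannot be undon│  ┃┃                
  No   Cancel  │ b┃┃                
───────────────┘s ┃┃                
rithm coordinates ┃┛                


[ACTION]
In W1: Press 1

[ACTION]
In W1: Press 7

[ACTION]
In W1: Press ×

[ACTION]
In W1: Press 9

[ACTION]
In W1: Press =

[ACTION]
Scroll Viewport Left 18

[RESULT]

                                    
                                    
┏━━━━━━━━━━━━━━━━━━━━━━━━━━┓━━━━━━━━
┃ Calcula┏━━━━━━━━━━━━━━━━━━━━━━━━━━
┠────────┃ DialogModal              
┃        ┠──────────────────────────
┃┌───┬───┃Data processing handles da
┃│ 7 │ 8 ┃Error handling manages dat
┃├───┼───┃                          
┃│ 4 │ 5 ┃The algorithm handles cach
┃├───┼───┃Er┌────────────────────┐ b
┃│ 1 │ 2 ┃Th│   Save Changes?    │ch
┃├───┼───┃  │This cannot be undon│  
┃│ 0 │ . ┃Ea│[Yes]  No   Cancel  │ b
┗━━━━━━━━┃Da└────────────────────┘s 
         ┃The algorithm coordinates 


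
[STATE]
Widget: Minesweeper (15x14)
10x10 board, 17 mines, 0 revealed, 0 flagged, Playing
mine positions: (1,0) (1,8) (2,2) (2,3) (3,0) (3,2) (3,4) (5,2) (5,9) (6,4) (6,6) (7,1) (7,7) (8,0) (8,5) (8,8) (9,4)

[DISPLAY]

■■■■■■■■■■     
■■■■■■■■■■     
■■■■■■■■■■     
■■■■■■■■■■     
■■■■■■■■■■     
■■■■■■■■■■     
■■■■■■■■■■     
■■■■■■■■■■     
■■■■■■■■■■     
■■■■■■■■■■     
               
               
               
               


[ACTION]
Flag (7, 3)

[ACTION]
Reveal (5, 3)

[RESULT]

■■■■■■■■■■     
■■■■■■■■■■     
■■■■■■■■■■     
■■■■■■■■■■     
■■■■■■■■■■     
■■■2■■■■■■     
■■■■■■■■■■     
■■■⚑■■■■■■     
■■■■■■■■■■     
■■■■■■■■■■     
               
               
               
               


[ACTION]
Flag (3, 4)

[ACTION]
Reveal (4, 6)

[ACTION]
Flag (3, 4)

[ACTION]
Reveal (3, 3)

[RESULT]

■1     1■■     
■2221  1■■     
■■■■21 111     
■■■4■1         
■■■■■1  11     
■■■2■2111■     
■■■■■■■■■■     
■■■⚑■■■■■■     
■■■■■■■■■■     
■■■■■■■■■■     
               
               
               
               


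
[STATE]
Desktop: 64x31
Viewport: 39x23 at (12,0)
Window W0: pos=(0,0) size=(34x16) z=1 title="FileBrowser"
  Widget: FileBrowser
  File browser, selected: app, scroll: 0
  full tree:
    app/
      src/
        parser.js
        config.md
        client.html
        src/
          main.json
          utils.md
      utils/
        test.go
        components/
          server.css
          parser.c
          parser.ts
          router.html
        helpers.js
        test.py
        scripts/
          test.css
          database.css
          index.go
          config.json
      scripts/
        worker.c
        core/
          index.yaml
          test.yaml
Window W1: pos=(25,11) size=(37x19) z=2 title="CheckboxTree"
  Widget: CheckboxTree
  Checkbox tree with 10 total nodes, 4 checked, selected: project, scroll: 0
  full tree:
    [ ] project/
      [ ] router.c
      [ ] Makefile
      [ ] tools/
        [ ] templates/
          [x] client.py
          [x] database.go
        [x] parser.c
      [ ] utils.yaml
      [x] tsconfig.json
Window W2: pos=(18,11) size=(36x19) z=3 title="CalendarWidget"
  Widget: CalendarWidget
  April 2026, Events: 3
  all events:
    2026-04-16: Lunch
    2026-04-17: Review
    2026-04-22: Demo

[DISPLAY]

━━━━━━━━━━━━━━━━━━━━━┓                 
r                    ┃                 
─────────────────────┨                 
                     ┃                 
/                    ┃                 
ls/                  ┃                 
ipts/                ┃                 
                     ┃                 
                     ┃                 
                     ┃                 
                     ┃                 
      ┏━━━━━━━━━━━━━━━━━━━━━━━━━━━━━━━━
      ┃ CalendarWidget                 
      ┠────────────────────────────────
      ┃            April 2026          
━━━━━━┃Mo Tu We Th Fr Sa Su            
      ┃       1  2  3  4  5            
      ┃ 6  7  8  9 10 11 12            
      ┃13 14 15 16* 17* 18 19          
      ┃20 21 22* 23 24 25 26           
      ┃27 28 29 30                     
      ┃                                
      ┃                                


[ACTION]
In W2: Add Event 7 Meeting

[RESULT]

━━━━━━━━━━━━━━━━━━━━━┓                 
r                    ┃                 
─────────────────────┨                 
                     ┃                 
/                    ┃                 
ls/                  ┃                 
ipts/                ┃                 
                     ┃                 
                     ┃                 
                     ┃                 
                     ┃                 
      ┏━━━━━━━━━━━━━━━━━━━━━━━━━━━━━━━━
      ┃ CalendarWidget                 
      ┠────────────────────────────────
      ┃            April 2026          
━━━━━━┃Mo Tu We Th Fr Sa Su            
      ┃       1  2  3  4  5            
      ┃ 6  7*  8  9 10 11 12           
      ┃13 14 15 16* 17* 18 19          
      ┃20 21 22* 23 24 25 26           
      ┃27 28 29 30                     
      ┃                                
      ┃                                


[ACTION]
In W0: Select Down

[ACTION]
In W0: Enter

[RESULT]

━━━━━━━━━━━━━━━━━━━━━┓                 
r                    ┃                 
─────────────────────┨                 
                     ┃                 
/                    ┃                 
r.js                 ┃                 
g.md                 ┃                 
t.html               ┃                 
rc/                  ┃                 
ls/                  ┃                 
ipts/                ┃                 
      ┏━━━━━━━━━━━━━━━━━━━━━━━━━━━━━━━━
      ┃ CalendarWidget                 
      ┠────────────────────────────────
      ┃            April 2026          
━━━━━━┃Mo Tu We Th Fr Sa Su            
      ┃       1  2  3  4  5            
      ┃ 6  7*  8  9 10 11 12           
      ┃13 14 15 16* 17* 18 19          
      ┃20 21 22* 23 24 25 26           
      ┃27 28 29 30                     
      ┃                                
      ┃                                


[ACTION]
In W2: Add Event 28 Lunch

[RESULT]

━━━━━━━━━━━━━━━━━━━━━┓                 
r                    ┃                 
─────────────────────┨                 
                     ┃                 
/                    ┃                 
r.js                 ┃                 
g.md                 ┃                 
t.html               ┃                 
rc/                  ┃                 
ls/                  ┃                 
ipts/                ┃                 
      ┏━━━━━━━━━━━━━━━━━━━━━━━━━━━━━━━━
      ┃ CalendarWidget                 
      ┠────────────────────────────────
      ┃            April 2026          
━━━━━━┃Mo Tu We Th Fr Sa Su            
      ┃       1  2  3  4  5            
      ┃ 6  7*  8  9 10 11 12           
      ┃13 14 15 16* 17* 18 19          
      ┃20 21 22* 23 24 25 26           
      ┃27 28* 29 30                    
      ┃                                
      ┃                                


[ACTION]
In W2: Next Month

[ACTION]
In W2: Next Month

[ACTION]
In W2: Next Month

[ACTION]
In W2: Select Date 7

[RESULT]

━━━━━━━━━━━━━━━━━━━━━┓                 
r                    ┃                 
─────────────────────┨                 
                     ┃                 
/                    ┃                 
r.js                 ┃                 
g.md                 ┃                 
t.html               ┃                 
rc/                  ┃                 
ls/                  ┃                 
ipts/                ┃                 
      ┏━━━━━━━━━━━━━━━━━━━━━━━━━━━━━━━━
      ┃ CalendarWidget                 
      ┠────────────────────────────────
      ┃            July 2026           
━━━━━━┃Mo Tu We Th Fr Sa Su            
      ┃       1  2  3  4  5            
      ┃ 6 [ 7]  8  9 10 11 12          
      ┃13 14 15 16 17 18 19            
      ┃20 21 22 23 24 25 26            
      ┃27 28 29 30 31                  
      ┃                                
      ┃                                


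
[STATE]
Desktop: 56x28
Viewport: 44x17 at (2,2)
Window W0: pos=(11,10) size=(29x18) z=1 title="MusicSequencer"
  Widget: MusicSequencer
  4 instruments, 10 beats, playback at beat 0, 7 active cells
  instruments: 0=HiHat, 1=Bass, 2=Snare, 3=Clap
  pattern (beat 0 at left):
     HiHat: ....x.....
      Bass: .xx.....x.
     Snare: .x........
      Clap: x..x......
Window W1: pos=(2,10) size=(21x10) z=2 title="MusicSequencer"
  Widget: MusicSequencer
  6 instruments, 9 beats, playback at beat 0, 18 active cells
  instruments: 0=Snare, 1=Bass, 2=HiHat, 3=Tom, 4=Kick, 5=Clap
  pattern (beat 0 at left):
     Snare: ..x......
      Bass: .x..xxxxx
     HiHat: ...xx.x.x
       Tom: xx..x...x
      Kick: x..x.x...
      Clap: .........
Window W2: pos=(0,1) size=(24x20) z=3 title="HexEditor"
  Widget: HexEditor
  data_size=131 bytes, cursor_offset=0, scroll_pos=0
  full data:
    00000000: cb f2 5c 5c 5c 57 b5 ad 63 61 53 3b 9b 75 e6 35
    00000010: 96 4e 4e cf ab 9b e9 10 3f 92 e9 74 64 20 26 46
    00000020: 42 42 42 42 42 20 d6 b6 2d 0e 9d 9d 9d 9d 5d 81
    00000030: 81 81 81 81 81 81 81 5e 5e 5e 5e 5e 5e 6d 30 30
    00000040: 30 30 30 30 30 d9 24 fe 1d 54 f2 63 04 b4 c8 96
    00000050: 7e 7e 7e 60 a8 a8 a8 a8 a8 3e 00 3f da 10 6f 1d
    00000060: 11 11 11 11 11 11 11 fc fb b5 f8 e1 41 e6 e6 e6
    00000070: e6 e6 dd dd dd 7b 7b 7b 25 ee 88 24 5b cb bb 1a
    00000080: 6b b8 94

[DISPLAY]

HexEditor            ┃                      
─────────────────────┨                      
0000000  CB f2 5c 5c ┃                      
0000010  96 4e 4e cf ┃                      
0000020  42 42 42 42 ┃                      
0000030  81 81 81 81 ┃                      
0000040  30 30 30 30 ┃                      
0000050  7e 7e 7e 60 ┃                      
0000060  11 11 11 11 ┃━━━━━━━━━━━━━━━┓      
0000070  e6 e6 dd dd ┃cer            ┃      
0000080  6b b8 94    ┃───────────────┨      
                     ┃6789           ┃      
                     ┃····           ┃      
                     ┃··█·           ┃      
                     ┃····           ┃      
                     ┃····           ┃      
                     ┃               ┃      


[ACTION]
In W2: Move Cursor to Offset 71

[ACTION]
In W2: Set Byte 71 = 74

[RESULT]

HexEditor            ┃                      
─────────────────────┨                      
0000000  cb f2 5c 5c ┃                      
0000010  96 4e 4e cf ┃                      
0000020  42 42 42 42 ┃                      
0000030  81 81 81 81 ┃                      
0000040  30 30 30 30 ┃                      
0000050  7e 7e 7e 60 ┃                      
0000060  11 11 11 11 ┃━━━━━━━━━━━━━━━┓      
0000070  e6 e6 dd dd ┃cer            ┃      
0000080  6b b8 94    ┃───────────────┨      
                     ┃6789           ┃      
                     ┃····           ┃      
                     ┃··█·           ┃      
                     ┃····           ┃      
                     ┃····           ┃      
                     ┃               ┃      


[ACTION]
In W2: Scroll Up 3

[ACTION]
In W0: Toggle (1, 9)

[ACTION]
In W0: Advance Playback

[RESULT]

HexEditor            ┃                      
─────────────────────┨                      
0000000  cb f2 5c 5c ┃                      
0000010  96 4e 4e cf ┃                      
0000020  42 42 42 42 ┃                      
0000030  81 81 81 81 ┃                      
0000040  30 30 30 30 ┃                      
0000050  7e 7e 7e 60 ┃                      
0000060  11 11 11 11 ┃━━━━━━━━━━━━━━━┓      
0000070  e6 e6 dd dd ┃cer            ┃      
0000080  6b b8 94    ┃───────────────┨      
                     ┃6789           ┃      
                     ┃····           ┃      
                     ┃··██           ┃      
                     ┃····           ┃      
                     ┃····           ┃      
                     ┃               ┃      
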